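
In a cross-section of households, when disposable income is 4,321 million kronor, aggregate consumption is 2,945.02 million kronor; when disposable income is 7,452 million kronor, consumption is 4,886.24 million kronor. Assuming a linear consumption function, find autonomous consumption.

a = 266

MPC = ΔC/ΔY = (4886.24 − 2945.02)/(7452 − 4321) = 1941.22/3131 = 0.62
a = C − MPC·Y = 2945.02 − 0.62(4321) = 2945.02 − 2679.02 = 266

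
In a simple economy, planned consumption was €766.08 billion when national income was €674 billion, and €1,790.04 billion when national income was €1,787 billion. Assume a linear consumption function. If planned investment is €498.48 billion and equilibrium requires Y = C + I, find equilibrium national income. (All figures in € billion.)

Y = 8056

MPC = (1790.04 − 766.08)/(1787 − 674) = 1023.96/1113 = 0.92
a = 766.08 − 0.92(674) = 146
Equilibrium: Y = 146 + 0.92Y + 498.48
0.08Y = 644.48, so Y = 644.48/0.08 = 8056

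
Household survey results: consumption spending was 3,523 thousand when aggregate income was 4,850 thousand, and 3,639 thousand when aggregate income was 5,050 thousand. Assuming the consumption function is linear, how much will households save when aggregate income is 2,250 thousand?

MPC = (3639 − 3523)/(5050 − 4850) = 116/200 = 0.58
a = 3523 − 0.58(4850) = 3523 − 2813 = 710
C = 710 + 0.58(2250) = 2015
S = 2250 − 2015 = 235

S = 235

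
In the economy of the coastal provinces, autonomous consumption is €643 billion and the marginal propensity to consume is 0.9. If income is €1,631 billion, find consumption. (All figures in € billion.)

C = 643 + 0.9(1631) = 643 + 1467.9 = 2110.9

C = 2110.9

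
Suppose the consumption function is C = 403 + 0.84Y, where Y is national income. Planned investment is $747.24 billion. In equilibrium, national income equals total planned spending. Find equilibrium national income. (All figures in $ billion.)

Y = 7189

Y = C + I = 403 + 0.84Y + 747.24
Y − 0.84Y = 1150.24
0.16Y = 1150.24, so Y = 1150.24/0.16 = 7189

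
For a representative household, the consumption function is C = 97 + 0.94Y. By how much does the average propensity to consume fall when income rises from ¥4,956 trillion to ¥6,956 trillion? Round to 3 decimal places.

ΔAPC = 0.006

At Y = 4956: C = 97 + 0.94(4956) = 4755.64, APC = 4755.64/4956 = 0.9596
At Y = 6956: C = 6635.64, APC = 6635.64/6956 = 0.9539
Fall in APC = 0.9596 − 0.9539 = 0.0057 ≈ 0.006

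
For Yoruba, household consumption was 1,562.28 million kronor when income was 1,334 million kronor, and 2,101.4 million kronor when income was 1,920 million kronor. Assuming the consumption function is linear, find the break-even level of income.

Y = 4187.5

MPC = (2101.4 − 1562.28)/(1920 − 1334) = 539.12/586 = 0.92
a = 1562.28 − 0.92(1334) = 1562.28 − 1227.28 = 335
Break-even: Y = a/(1−MPC) = 335/0.08 = 4187.5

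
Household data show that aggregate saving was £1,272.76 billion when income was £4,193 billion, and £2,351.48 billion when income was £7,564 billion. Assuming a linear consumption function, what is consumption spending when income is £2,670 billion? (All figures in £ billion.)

MPS = ΔS/ΔY = (2351.48 − 1272.76)/(7564 − 4193) = 1078.72/3371 = 0.32
MPC = 1 − MPS = 0.68
Autonomous saving = 1272.76 − 0.32(4193) = -69, so a = 69
C = 69 + 0.68(2670) = 69 + 1815.6 = 1884.6

C = 1884.6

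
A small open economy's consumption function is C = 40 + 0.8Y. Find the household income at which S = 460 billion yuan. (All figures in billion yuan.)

S = Y − C = -40 + 0.2Y
-40 + 0.2Y = 460, so 0.2Y = 500 and Y = 2500

Y = 2500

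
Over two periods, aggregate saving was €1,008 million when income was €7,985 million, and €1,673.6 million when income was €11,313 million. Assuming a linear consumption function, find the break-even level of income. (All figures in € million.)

Y = 2945

MPS = ΔS/ΔY = (1673.6 − 1008)/(11313 − 7985) = 665.6/3328 = 0.2
MPC = 1 − MPS = 0.8
From S(7985) = 1008: −a + 0.2(7985) = 1008, so a = 1597 − 1008 = 589
Break-even (S = 0): Y = a/MPS = 589/0.2 = 2945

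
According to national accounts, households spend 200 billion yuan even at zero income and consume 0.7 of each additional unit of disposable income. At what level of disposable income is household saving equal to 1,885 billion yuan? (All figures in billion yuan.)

S = Y − C = -200 + 0.3Y
-200 + 0.3Y = 1885, so 0.3Y = 2085 and Y = 6950

Y = 6950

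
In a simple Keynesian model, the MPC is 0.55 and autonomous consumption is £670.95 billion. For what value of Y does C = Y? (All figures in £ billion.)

At break-even, C = Y: 670.95 + 0.55Y = Y
0.45Y = 670.95, so Y = 670.95/0.45 = 1491

Y = 1491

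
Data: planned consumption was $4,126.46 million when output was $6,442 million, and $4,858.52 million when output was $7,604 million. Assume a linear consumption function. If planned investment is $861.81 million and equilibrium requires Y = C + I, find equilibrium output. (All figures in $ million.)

MPC = (4858.52 − 4126.46)/(7604 − 6442) = 732.06/1162 = 0.63
a = 4126.46 − 0.63(6442) = 68
Equilibrium: Y = 68 + 0.63Y + 861.81
0.37Y = 929.81, so Y = 929.81/0.37 = 2513

Y = 2513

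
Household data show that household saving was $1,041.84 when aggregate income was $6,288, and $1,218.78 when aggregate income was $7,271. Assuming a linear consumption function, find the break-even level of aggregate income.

Y = 500

MPS = ΔS/ΔY = (1218.78 − 1041.84)/(7271 − 6288) = 176.94/983 = 0.18
MPC = 1 − MPS = 0.82
From S(6288) = 1041.84: −a + 0.18(6288) = 1041.84, so a = 1131.84 − 1041.84 = 90
Break-even (S = 0): Y = a/MPS = 90/0.18 = 500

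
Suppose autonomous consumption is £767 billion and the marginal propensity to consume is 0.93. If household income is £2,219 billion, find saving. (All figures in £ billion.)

C = 767 + 0.93(2219) = 767 + 2063.67 = 2830.67
S = Y − C = 2219 − 2830.67 = -611.67

S = -611.67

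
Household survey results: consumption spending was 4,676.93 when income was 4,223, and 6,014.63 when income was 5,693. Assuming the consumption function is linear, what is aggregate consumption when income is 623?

C = 1400.93

MPC = (6014.63 − 4676.93)/(5693 − 4223) = 1337.7/1470 = 0.91
a = 4676.93 − 0.91(4223) = 4676.93 − 3842.93 = 834
C = 834 + 0.91(623) = 834 + 566.93 = 1400.93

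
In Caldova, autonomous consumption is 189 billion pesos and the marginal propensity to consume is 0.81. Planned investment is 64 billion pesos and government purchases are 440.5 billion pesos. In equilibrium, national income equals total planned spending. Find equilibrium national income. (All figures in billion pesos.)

Y = C + I + G = 189 + 0.81Y + 64 + 440.5
Y − 0.81Y = 693.5
0.19Y = 693.5, so Y = 693.5/0.19 = 3650

Y = 3650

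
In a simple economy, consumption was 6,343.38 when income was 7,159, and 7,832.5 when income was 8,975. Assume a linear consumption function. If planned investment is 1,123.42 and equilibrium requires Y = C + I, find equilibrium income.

Y = 8869

MPC = (7832.5 − 6343.38)/(8975 − 7159) = 1489.12/1816 = 0.82
a = 6343.38 − 0.82(7159) = 473
Equilibrium: Y = 473 + 0.82Y + 1123.42
0.18Y = 1596.42, so Y = 1596.42/0.18 = 8869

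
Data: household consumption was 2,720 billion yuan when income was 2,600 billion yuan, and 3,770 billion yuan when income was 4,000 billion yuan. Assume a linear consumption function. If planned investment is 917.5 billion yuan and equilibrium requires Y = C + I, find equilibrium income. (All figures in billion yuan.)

Y = 6750

MPC = (3770 − 2720)/(4000 − 2600) = 1050/1400 = 0.75
a = 2720 − 0.75(2600) = 770
Equilibrium: Y = 770 + 0.75Y + 917.5
0.25Y = 1687.5, so Y = 1687.5/0.25 = 6750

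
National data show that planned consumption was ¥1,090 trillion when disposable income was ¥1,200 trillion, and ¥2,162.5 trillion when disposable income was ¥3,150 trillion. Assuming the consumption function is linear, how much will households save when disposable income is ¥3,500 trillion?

MPC = (2162.5 − 1090)/(3150 − 1200) = 1072.5/1950 = 0.55
a = 1090 − 0.55(1200) = 1090 − 660 = 430
C = 430 + 0.55(3500) = 2355
S = 3500 − 2355 = 1145

S = 1145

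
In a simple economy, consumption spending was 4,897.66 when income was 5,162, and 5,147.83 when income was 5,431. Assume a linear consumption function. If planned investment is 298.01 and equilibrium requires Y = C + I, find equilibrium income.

MPC = (5147.83 − 4897.66)/(5431 − 5162) = 250.17/269 = 0.93
a = 4897.66 − 0.93(5162) = 97
Equilibrium: Y = 97 + 0.93Y + 298.01
0.07Y = 395.01, so Y = 395.01/0.07 = 5643

Y = 5643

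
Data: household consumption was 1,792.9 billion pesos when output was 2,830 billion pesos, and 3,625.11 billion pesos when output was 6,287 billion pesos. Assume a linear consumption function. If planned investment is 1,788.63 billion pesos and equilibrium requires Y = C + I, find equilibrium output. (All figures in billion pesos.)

MPC = (3625.11 − 1792.9)/(6287 − 2830) = 1832.21/3457 = 0.53
a = 1792.9 − 0.53(2830) = 293
Equilibrium: Y = 293 + 0.53Y + 1788.63
0.47Y = 2081.63, so Y = 2081.63/0.47 = 4429

Y = 4429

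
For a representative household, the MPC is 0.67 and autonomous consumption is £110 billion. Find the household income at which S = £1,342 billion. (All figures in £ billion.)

Y = 4400

S = Y − C = -110 + 0.33Y
-110 + 0.33Y = 1342, so 0.33Y = 1452 and Y = 4400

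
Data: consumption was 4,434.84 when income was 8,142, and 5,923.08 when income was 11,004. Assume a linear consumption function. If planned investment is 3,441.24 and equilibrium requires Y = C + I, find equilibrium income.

MPC = (5923.08 − 4434.84)/(11004 − 8142) = 1488.24/2862 = 0.52
a = 4434.84 − 0.52(8142) = 201
Equilibrium: Y = 201 + 0.52Y + 3441.24
0.48Y = 3642.24, so Y = 3642.24/0.48 = 7588

Y = 7588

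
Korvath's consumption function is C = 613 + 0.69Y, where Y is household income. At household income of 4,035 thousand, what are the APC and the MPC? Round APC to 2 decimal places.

APC = 0.84; MPC = 0.69

MPC = 0.69 (the slope of the consumption function)
C = 613 + 0.69(4035) = 3397.15, so APC = 3397.15/4035 = 0.84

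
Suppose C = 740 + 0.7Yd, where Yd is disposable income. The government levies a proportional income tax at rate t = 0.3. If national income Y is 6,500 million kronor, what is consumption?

Yd = (1 − 0.3)(6500) = 0.7(6500) = 4550
C = 740 + 0.7(4550) = 740 + 3185 = 3925

C = 3925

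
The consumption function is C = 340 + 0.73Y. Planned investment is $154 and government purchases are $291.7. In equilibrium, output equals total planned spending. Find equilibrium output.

Y = C + I + G = 340 + 0.73Y + 154 + 291.7
Y − 0.73Y = 785.7
0.27Y = 785.7, so Y = 785.7/0.27 = 2910

Y = 2910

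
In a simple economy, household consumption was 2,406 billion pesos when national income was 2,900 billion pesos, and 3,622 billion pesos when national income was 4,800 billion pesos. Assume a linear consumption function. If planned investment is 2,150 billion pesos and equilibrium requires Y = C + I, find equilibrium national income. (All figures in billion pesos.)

MPC = (3622 − 2406)/(4800 − 2900) = 1216/1900 = 0.64
a = 2406 − 0.64(2900) = 550
Equilibrium: Y = 550 + 0.64Y + 2150
0.36Y = 2700, so Y = 2700/0.36 = 7500

Y = 7500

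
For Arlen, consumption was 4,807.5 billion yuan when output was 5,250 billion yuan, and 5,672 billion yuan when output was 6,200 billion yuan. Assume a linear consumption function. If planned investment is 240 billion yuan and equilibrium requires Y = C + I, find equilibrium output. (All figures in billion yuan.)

Y = 3000

MPC = (5672 − 4807.5)/(6200 − 5250) = 864.5/950 = 0.91
a = 4807.5 − 0.91(5250) = 30
Equilibrium: Y = 30 + 0.91Y + 240
0.09Y = 270, so Y = 270/0.09 = 3000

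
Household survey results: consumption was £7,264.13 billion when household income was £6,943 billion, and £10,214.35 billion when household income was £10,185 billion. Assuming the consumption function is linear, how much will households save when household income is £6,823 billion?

S = -331.93

MPC = (10214.35 − 7264.13)/(10185 − 6943) = 2950.22/3242 = 0.91
a = 7264.13 − 0.91(6943) = 7264.13 − 6318.13 = 946
C = 946 + 0.91(6823) = 7154.93
S = 6823 − 7154.93 = -331.93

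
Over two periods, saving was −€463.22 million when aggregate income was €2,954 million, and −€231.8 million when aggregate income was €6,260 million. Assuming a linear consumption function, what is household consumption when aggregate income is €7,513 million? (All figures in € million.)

MPS = ΔS/ΔY = (-231.8 − (-463.22))/(6260 − 2954) = 231.42/3306 = 0.07
MPC = 1 − MPS = 0.93
Autonomous saving = -463.22 − 0.07(2954) = -670, so a = 670
C = 670 + 0.93(7513) = 670 + 6987.09 = 7657.09

C = 7657.09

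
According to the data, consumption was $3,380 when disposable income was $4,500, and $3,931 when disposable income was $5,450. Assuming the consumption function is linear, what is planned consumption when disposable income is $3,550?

C = 2829

MPC = (3931 − 3380)/(5450 − 4500) = 551/950 = 0.58
a = 3380 − 0.58(4500) = 3380 − 2610 = 770
C = 770 + 0.58(3550) = 770 + 2059 = 2829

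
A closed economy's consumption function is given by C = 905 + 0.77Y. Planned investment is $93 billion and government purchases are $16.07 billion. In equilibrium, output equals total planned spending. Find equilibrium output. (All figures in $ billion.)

Y = C + I + G = 905 + 0.77Y + 93 + 16.07
Y − 0.77Y = 1014.07
0.23Y = 1014.07, so Y = 1014.07/0.23 = 4409

Y = 4409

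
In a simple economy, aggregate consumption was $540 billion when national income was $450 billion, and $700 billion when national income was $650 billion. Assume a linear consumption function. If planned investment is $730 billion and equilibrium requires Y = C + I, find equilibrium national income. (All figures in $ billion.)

Y = 4550

MPC = (700 − 540)/(650 − 450) = 160/200 = 0.8
a = 540 − 0.8(450) = 180
Equilibrium: Y = 180 + 0.8Y + 730
0.2Y = 910, so Y = 910/0.2 = 4550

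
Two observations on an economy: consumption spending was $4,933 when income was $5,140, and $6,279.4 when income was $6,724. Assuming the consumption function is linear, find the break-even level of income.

Y = 3760

MPC = (6279.4 − 4933)/(6724 − 5140) = 1346.4/1584 = 0.85
a = 4933 − 0.85(5140) = 4933 − 4369 = 564
Break-even: Y = a/(1−MPC) = 564/0.15 = 3760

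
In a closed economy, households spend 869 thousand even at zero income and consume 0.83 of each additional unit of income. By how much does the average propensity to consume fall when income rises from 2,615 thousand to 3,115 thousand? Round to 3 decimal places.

ΔAPC = 0.053

At Y = 2615: C = 869 + 0.83(2615) = 3039.45, APC = 3039.45/2615 = 1.1623
At Y = 3115: C = 3454.45, APC = 3454.45/3115 = 1.1090
Fall in APC = 1.1623 − 1.1090 = 0.0533 ≈ 0.053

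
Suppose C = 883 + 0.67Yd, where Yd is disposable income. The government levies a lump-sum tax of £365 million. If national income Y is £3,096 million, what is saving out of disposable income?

S = 18.23

Yd = Y − T = 3096 − 365 = 2731
C = 883 + 0.67(2731) = 883 + 1829.77 = 2712.77
S = Yd − C = 2731 − 2712.77 = 18.23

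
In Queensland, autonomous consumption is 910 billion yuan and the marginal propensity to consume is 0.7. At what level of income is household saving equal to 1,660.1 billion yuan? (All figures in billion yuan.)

Y = 8567

S = Y − C = -910 + 0.3Y
-910 + 0.3Y = 1660.1, so 0.3Y = 2570.1 and Y = 8567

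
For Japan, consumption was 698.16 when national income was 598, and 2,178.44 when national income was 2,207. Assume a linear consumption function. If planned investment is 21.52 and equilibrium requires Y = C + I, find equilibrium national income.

MPC = (2178.44 − 698.16)/(2207 − 598) = 1480.28/1609 = 0.92
a = 698.16 − 0.92(598) = 148
Equilibrium: Y = 148 + 0.92Y + 21.52
0.08Y = 169.52, so Y = 169.52/0.08 = 2119

Y = 2119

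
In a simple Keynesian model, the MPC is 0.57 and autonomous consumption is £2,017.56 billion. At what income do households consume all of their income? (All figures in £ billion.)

At break-even, C = Y: 2017.56 + 0.57Y = Y
0.43Y = 2017.56, so Y = 2017.56/0.43 = 4692

Y = 4692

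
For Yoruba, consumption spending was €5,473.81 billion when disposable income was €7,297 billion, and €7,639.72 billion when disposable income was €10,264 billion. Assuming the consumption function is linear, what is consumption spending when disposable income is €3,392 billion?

MPC = (7639.72 − 5473.81)/(10264 − 7297) = 2165.91/2967 = 0.73
a = 5473.81 − 0.73(7297) = 5473.81 − 5326.81 = 147
C = 147 + 0.73(3392) = 147 + 2476.16 = 2623.16

C = 2623.16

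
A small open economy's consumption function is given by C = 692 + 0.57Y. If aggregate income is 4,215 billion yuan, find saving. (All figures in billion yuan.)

S = 1120.45

C = 692 + 0.57(4215) = 692 + 2402.55 = 3094.55
S = Y − C = 4215 − 3094.55 = 1120.45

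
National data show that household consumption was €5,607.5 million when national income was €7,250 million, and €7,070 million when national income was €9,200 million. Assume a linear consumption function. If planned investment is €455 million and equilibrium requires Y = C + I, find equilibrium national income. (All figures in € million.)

MPC = (7070 − 5607.5)/(9200 − 7250) = 1462.5/1950 = 0.75
a = 5607.5 − 0.75(7250) = 170
Equilibrium: Y = 170 + 0.75Y + 455
0.25Y = 625, so Y = 625/0.25 = 2500

Y = 2500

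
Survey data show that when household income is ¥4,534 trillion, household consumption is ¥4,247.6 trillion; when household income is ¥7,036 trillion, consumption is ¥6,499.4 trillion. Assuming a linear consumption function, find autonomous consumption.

a = 167

MPC = ΔC/ΔY = (6499.4 − 4247.6)/(7036 − 4534) = 2251.8/2502 = 0.9
a = C − MPC·Y = 4247.6 − 0.9(4534) = 4247.6 − 4080.6 = 167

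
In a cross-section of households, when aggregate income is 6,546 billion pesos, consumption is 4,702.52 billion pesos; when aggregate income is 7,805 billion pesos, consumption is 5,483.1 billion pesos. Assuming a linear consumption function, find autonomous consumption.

MPC = ΔC/ΔY = (5483.1 − 4702.52)/(7805 − 6546) = 780.58/1259 = 0.62
a = C − MPC·Y = 4702.52 − 0.62(6546) = 4702.52 − 4058.52 = 644

a = 644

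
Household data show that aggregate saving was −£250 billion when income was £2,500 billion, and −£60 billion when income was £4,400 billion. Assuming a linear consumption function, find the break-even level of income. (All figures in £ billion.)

MPS = ΔS/ΔY = (-60 − (-250))/(4400 − 2500) = 190/1900 = 0.1
MPC = 1 − MPS = 0.9
From S(2500) = -250: −a + 0.1(2500) = -250, so a = 250 − (-250) = 500
Break-even (S = 0): Y = a/MPS = 500/0.1 = 5000

Y = 5000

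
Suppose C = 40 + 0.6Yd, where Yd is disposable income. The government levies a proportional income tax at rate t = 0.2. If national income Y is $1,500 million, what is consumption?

Yd = (1 − 0.2)(1500) = 0.8(1500) = 1200
C = 40 + 0.6(1200) = 40 + 720 = 760

C = 760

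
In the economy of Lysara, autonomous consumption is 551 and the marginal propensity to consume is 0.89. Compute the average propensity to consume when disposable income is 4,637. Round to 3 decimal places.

APC = 1.009

C = 551 + 0.89(4637) = 4677.93
APC = C/Y = 4677.93/4637 = 1.009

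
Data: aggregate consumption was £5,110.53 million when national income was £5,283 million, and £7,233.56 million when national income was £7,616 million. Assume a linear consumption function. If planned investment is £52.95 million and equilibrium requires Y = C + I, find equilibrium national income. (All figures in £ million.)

MPC = (7233.56 − 5110.53)/(7616 − 5283) = 2123.03/2333 = 0.91
a = 5110.53 − 0.91(5283) = 303
Equilibrium: Y = 303 + 0.91Y + 52.95
0.09Y = 355.95, so Y = 355.95/0.09 = 3955

Y = 3955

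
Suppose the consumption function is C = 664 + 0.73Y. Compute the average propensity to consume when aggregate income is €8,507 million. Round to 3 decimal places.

C = 664 + 0.73(8507) = 6874.11
APC = C/Y = 6874.11/8507 = 0.808

APC = 0.808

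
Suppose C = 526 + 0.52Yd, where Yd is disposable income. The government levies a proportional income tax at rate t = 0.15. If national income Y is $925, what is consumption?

C = 934.85

Yd = (1 − 0.15)(925) = 0.85(925) = 786.25
C = 526 + 0.52(786.25) = 526 + 408.85 = 934.85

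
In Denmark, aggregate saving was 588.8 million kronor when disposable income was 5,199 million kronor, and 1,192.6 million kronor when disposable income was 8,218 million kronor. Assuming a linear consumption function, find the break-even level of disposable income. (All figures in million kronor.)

MPS = ΔS/ΔY = (1192.6 − 588.8)/(8218 − 5199) = 603.8/3019 = 0.2
MPC = 1 − MPS = 0.8
From S(5199) = 588.8: −a + 0.2(5199) = 588.8, so a = 1039.8 − 588.8 = 451
Break-even (S = 0): Y = a/MPS = 451/0.2 = 2255

Y = 2255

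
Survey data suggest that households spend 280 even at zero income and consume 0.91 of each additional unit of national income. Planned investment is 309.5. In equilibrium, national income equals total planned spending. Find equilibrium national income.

Y = C + I = 280 + 0.91Y + 309.5
Y − 0.91Y = 589.5
0.09Y = 589.5, so Y = 589.5/0.09 = 6550

Y = 6550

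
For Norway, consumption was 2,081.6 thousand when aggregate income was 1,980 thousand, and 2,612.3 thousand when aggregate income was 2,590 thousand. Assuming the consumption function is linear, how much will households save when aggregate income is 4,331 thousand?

S = 204.03

MPC = (2612.3 − 2081.6)/(2590 − 1980) = 530.7/610 = 0.87
a = 2081.6 − 0.87(1980) = 2081.6 − 1722.6 = 359
C = 359 + 0.87(4331) = 4126.97
S = 4331 − 4126.97 = 204.03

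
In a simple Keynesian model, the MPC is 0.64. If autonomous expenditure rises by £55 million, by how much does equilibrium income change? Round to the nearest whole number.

ΔY ≈ 153

The multiplier is 1/(1 − MPC) = 1/0.36.
ΔY = 55/0.36 = 152.78 ≈ 153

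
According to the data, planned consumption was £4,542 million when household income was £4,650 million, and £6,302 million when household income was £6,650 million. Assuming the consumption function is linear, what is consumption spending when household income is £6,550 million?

MPC = (6302 − 4542)/(6650 − 4650) = 1760/2000 = 0.88
a = 4542 − 0.88(4650) = 4542 − 4092 = 450
C = 450 + 0.88(6550) = 450 + 5764 = 6214

C = 6214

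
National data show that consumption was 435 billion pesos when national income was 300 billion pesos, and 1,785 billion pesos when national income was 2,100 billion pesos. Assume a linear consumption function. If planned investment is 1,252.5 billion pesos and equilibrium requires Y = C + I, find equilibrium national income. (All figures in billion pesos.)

Y = 5850

MPC = (1785 − 435)/(2100 − 300) = 1350/1800 = 0.75
a = 435 − 0.75(300) = 210
Equilibrium: Y = 210 + 0.75Y + 1252.5
0.25Y = 1462.5, so Y = 1462.5/0.25 = 5850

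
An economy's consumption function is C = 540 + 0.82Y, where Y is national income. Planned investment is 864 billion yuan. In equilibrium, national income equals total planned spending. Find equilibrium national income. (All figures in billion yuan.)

Y = C + I = 540 + 0.82Y + 864
Y − 0.82Y = 1404
0.18Y = 1404, so Y = 1404/0.18 = 7800

Y = 7800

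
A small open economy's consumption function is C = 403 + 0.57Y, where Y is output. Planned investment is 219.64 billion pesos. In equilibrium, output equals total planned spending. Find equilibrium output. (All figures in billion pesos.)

Y = 1448

Y = C + I = 403 + 0.57Y + 219.64
Y − 0.57Y = 622.64
0.43Y = 622.64, so Y = 622.64/0.43 = 1448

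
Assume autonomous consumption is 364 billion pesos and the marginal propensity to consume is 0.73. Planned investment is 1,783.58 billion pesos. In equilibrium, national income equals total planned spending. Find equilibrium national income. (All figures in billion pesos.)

Y = C + I = 364 + 0.73Y + 1783.58
Y − 0.73Y = 2147.58
0.27Y = 2147.58, so Y = 2147.58/0.27 = 7954

Y = 7954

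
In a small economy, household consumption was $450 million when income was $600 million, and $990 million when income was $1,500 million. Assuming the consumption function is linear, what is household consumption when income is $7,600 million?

MPC = (990 − 450)/(1500 − 600) = 540/900 = 0.6
a = 450 − 0.6(600) = 450 − 360 = 90
C = 90 + 0.6(7600) = 90 + 4560 = 4650

C = 4650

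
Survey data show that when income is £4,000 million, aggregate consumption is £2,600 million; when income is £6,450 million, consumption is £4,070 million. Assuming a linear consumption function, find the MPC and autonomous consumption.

MPC = 0.6; a = 200

MPC = ΔC/ΔY = (4070 − 2600)/(6450 − 4000) = 1470/2450 = 0.6
a = C − MPC·Y = 2600 − 0.6(4000) = 2600 − 2400 = 200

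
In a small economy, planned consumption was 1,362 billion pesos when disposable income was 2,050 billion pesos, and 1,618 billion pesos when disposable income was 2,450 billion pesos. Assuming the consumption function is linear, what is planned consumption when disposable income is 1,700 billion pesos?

MPC = (1618 − 1362)/(2450 − 2050) = 256/400 = 0.64
a = 1362 − 0.64(2050) = 1362 − 1312 = 50
C = 50 + 0.64(1700) = 50 + 1088 = 1138

C = 1138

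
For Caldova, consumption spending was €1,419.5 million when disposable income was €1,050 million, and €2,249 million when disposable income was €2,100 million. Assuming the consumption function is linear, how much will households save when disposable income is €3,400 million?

MPC = (2249 − 1419.5)/(2100 − 1050) = 829.5/1050 = 0.79
a = 1419.5 − 0.79(1050) = 1419.5 − 829.5 = 590
C = 590 + 0.79(3400) = 3276
S = 3400 − 3276 = 124

S = 124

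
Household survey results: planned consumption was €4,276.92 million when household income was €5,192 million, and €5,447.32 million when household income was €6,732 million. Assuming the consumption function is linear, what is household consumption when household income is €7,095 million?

C = 5723.2

MPC = (5447.32 − 4276.92)/(6732 − 5192) = 1170.4/1540 = 0.76
a = 4276.92 − 0.76(5192) = 4276.92 − 3945.92 = 331
C = 331 + 0.76(7095) = 331 + 5392.2 = 5723.2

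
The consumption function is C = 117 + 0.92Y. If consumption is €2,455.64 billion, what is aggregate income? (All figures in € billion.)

117 + 0.92Y = 2455.64
0.92Y = 2338.64, so Y = 2338.64/0.92 = 2542

Y = 2542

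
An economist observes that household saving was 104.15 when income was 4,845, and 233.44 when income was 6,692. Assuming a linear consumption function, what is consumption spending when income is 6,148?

C = 5952.64

MPS = ΔS/ΔY = (233.44 − 104.15)/(6692 − 4845) = 129.29/1847 = 0.07
MPC = 1 − MPS = 0.93
Autonomous saving = 104.15 − 0.07(4845) = -235, so a = 235
C = 235 + 0.93(6148) = 235 + 5717.64 = 5952.64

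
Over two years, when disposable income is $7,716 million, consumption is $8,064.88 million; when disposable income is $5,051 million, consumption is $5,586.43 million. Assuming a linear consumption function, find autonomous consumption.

a = 889

MPC = ΔC/ΔY = (8064.88 − 5586.43)/(7716 − 5051) = 2478.45/2665 = 0.93
a = C − MPC·Y = 5586.43 − 0.93(5051) = 5586.43 − 4697.43 = 889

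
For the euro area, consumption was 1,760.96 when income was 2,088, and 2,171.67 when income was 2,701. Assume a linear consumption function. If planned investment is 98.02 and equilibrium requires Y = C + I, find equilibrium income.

MPC = (2171.67 − 1760.96)/(2701 − 2088) = 410.71/613 = 0.67
a = 1760.96 − 0.67(2088) = 362
Equilibrium: Y = 362 + 0.67Y + 98.02
0.33Y = 460.02, so Y = 460.02/0.33 = 1394

Y = 1394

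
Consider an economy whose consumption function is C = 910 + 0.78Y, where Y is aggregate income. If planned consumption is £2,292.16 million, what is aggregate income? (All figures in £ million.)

Y = 1772

910 + 0.78Y = 2292.16
0.78Y = 1382.16, so Y = 1382.16/0.78 = 1772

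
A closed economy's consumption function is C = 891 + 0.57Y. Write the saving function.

S = -891 + 0.43Y

S = Y − C = Y − (891 + 0.57Y) = -891 + (1 − 0.57)Y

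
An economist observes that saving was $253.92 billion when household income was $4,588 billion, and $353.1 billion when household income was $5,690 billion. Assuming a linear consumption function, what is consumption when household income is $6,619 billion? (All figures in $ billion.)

C = 6182.29

MPS = ΔS/ΔY = (353.1 − 253.92)/(5690 − 4588) = 99.18/1102 = 0.09
MPC = 1 − MPS = 0.91
Autonomous saving = 253.92 − 0.09(4588) = -159, so a = 159
C = 159 + 0.91(6619) = 159 + 6023.29 = 6182.29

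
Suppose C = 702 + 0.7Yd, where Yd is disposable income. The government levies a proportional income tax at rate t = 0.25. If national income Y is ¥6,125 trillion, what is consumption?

C = 3917.625

Yd = (1 − 0.25)(6125) = 0.75(6125) = 4593.75
C = 702 + 0.7(4593.75) = 702 + 3215.625 = 3917.625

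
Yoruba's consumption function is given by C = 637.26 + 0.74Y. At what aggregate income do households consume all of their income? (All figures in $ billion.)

Y = 2451

At break-even, C = Y: 637.26 + 0.74Y = Y
0.26Y = 637.26, so Y = 637.26/0.26 = 2451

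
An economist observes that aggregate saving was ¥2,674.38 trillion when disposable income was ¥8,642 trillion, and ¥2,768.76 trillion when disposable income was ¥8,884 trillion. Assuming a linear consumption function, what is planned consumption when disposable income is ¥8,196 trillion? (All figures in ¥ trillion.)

MPS = ΔS/ΔY = (2768.76 − 2674.38)/(8884 − 8642) = 94.38/242 = 0.39
MPC = 1 − MPS = 0.61
Autonomous saving = 2674.38 − 0.39(8642) = -696, so a = 696
C = 696 + 0.61(8196) = 696 + 4999.56 = 5695.56

C = 5695.56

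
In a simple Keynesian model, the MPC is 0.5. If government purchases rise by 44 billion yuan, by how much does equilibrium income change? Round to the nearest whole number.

The multiplier is 1/(1 − MPC) = 1/0.5.
ΔY = 44/0.5 = 88.00 ≈ 88

ΔY ≈ 88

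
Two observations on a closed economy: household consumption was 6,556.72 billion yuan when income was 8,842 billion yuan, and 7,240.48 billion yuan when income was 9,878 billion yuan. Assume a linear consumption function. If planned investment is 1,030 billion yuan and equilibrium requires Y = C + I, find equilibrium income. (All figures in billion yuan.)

Y = 5150

MPC = (7240.48 − 6556.72)/(9878 − 8842) = 683.76/1036 = 0.66
a = 6556.72 − 0.66(8842) = 721
Equilibrium: Y = 721 + 0.66Y + 1030
0.34Y = 1751, so Y = 1751/0.34 = 5150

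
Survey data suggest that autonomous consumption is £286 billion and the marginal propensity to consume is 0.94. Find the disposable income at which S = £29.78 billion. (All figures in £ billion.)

Y = 5263

S = Y − C = -286 + 0.06Y
-286 + 0.06Y = 29.78, so 0.06Y = 315.78 and Y = 5263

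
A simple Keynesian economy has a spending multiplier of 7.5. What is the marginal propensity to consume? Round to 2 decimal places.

k = 1/(1 − MPC), so 1 − MPC = 1/k = 1/7.5 = 0.1333
MPC = 1 − 0.1333 = 0.87

MPC = 0.87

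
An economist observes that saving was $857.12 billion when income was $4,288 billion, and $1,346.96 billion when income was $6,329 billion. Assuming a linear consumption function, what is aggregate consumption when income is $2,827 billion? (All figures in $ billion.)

MPS = ΔS/ΔY = (1346.96 − 857.12)/(6329 − 4288) = 489.84/2041 = 0.24
MPC = 1 − MPS = 0.76
Autonomous saving = 857.12 − 0.24(4288) = -172, so a = 172
C = 172 + 0.76(2827) = 172 + 2148.52 = 2320.52

C = 2320.52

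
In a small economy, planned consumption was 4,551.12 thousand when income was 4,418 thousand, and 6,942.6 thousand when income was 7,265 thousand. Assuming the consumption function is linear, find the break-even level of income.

Y = 5250

MPC = (6942.6 − 4551.12)/(7265 − 4418) = 2391.48/2847 = 0.84
a = 4551.12 − 0.84(4418) = 4551.12 − 3711.12 = 840
Break-even: Y = a/(1−MPC) = 840/0.16 = 5250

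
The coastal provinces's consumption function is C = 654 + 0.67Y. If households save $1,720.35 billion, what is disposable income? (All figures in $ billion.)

Y = 7195

S = Y − C = -654 + 0.33Y
-654 + 0.33Y = 1720.35, so 0.33Y = 2374.35 and Y = 7195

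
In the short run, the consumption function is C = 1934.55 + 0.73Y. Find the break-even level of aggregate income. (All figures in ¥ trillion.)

Y = 7165

At break-even, C = Y: 1934.55 + 0.73Y = Y
0.27Y = 1934.55, so Y = 1934.55/0.27 = 7165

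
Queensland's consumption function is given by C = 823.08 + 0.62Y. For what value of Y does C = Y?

Y = 2166

At break-even, C = Y: 823.08 + 0.62Y = Y
0.38Y = 823.08, so Y = 823.08/0.38 = 2166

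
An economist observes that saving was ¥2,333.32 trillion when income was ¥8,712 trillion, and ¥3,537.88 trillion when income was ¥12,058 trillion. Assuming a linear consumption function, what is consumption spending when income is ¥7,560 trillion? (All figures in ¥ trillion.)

C = 5641.4

MPS = ΔS/ΔY = (3537.88 − 2333.32)/(12058 − 8712) = 1204.56/3346 = 0.36
MPC = 1 − MPS = 0.64
Autonomous saving = 2333.32 − 0.36(8712) = -803, so a = 803
C = 803 + 0.64(7560) = 803 + 4838.4 = 5641.4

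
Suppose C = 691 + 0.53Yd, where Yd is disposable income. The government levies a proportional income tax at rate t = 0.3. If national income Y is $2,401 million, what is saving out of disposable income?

Yd = (1 − 0.3)(2401) = 0.7(2401) = 1680.7
C = 691 + 0.53(1680.7) = 691 + 890.771 = 1581.771
S = Yd − C = 1680.7 − 1581.771 = 98.929

S = 98.929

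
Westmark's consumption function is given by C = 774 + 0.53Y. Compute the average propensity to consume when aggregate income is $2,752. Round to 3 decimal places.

APC = 0.811

C = 774 + 0.53(2752) = 2232.56
APC = C/Y = 2232.56/2752 = 0.811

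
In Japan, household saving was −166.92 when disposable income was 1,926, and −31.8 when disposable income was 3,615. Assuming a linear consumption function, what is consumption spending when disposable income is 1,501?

C = 1701.92

MPS = ΔS/ΔY = (-31.8 − (-166.92))/(3615 − 1926) = 135.12/1689 = 0.08
MPC = 1 − MPS = 0.92
Autonomous saving = -166.92 − 0.08(1926) = -321, so a = 321
C = 321 + 0.92(1501) = 321 + 1380.92 = 1701.92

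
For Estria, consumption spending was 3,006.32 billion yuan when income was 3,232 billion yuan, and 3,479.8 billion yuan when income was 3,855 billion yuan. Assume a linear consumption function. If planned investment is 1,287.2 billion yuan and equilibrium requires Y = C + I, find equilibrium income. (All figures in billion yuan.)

MPC = (3479.8 − 3006.32)/(3855 − 3232) = 473.48/623 = 0.76
a = 3006.32 − 0.76(3232) = 550
Equilibrium: Y = 550 + 0.76Y + 1287.2
0.24Y = 1837.2, so Y = 1837.2/0.24 = 7655

Y = 7655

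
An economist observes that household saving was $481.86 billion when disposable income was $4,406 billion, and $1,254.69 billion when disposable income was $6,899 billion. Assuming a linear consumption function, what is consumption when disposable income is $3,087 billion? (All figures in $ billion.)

MPS = ΔS/ΔY = (1254.69 − 481.86)/(6899 − 4406) = 772.83/2493 = 0.31
MPC = 1 − MPS = 0.69
Autonomous saving = 481.86 − 0.31(4406) = -884, so a = 884
C = 884 + 0.69(3087) = 884 + 2130.03 = 3014.03

C = 3014.03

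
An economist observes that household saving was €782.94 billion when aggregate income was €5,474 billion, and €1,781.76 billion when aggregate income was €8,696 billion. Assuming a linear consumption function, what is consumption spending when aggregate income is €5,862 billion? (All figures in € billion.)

MPS = ΔS/ΔY = (1781.76 − 782.94)/(8696 − 5474) = 998.82/3222 = 0.31
MPC = 1 − MPS = 0.69
Autonomous saving = 782.94 − 0.31(5474) = -914, so a = 914
C = 914 + 0.69(5862) = 914 + 4044.78 = 4958.78

C = 4958.78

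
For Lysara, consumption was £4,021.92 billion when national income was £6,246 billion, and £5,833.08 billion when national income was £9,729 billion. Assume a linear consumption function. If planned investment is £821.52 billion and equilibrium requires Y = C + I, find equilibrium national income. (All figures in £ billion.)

MPC = (5833.08 − 4021.92)/(9729 − 6246) = 1811.16/3483 = 0.52
a = 4021.92 − 0.52(6246) = 774
Equilibrium: Y = 774 + 0.52Y + 821.52
0.48Y = 1595.52, so Y = 1595.52/0.48 = 3324

Y = 3324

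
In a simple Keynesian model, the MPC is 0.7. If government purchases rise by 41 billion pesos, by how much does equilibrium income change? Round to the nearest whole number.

ΔY ≈ 137

The multiplier is 1/(1 − MPC) = 1/0.3.
ΔY = 41/0.3 = 136.67 ≈ 137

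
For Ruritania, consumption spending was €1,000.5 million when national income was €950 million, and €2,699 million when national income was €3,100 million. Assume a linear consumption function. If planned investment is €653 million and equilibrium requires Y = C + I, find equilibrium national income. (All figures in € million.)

Y = 4300

MPC = (2699 − 1000.5)/(3100 − 950) = 1698.5/2150 = 0.79
a = 1000.5 − 0.79(950) = 250
Equilibrium: Y = 250 + 0.79Y + 653
0.21Y = 903, so Y = 903/0.21 = 4300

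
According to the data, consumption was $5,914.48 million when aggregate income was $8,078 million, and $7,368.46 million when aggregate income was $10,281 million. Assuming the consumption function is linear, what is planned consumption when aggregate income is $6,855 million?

C = 5107.3

MPC = (7368.46 − 5914.48)/(10281 − 8078) = 1453.98/2203 = 0.66
a = 5914.48 − 0.66(8078) = 5914.48 − 5331.48 = 583
C = 583 + 0.66(6855) = 583 + 4524.3 = 5107.3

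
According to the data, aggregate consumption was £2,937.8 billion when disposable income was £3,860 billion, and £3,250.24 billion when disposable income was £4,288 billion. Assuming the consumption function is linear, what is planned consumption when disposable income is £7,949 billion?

C = 5922.77

MPC = (3250.24 − 2937.8)/(4288 − 3860) = 312.44/428 = 0.73
a = 2937.8 − 0.73(3860) = 2937.8 − 2817.8 = 120
C = 120 + 0.73(7949) = 120 + 5802.77 = 5922.77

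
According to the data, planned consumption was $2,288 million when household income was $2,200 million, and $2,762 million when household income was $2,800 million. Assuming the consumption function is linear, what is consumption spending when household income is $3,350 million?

C = 3196.5

MPC = (2762 − 2288)/(2800 − 2200) = 474/600 = 0.79
a = 2288 − 0.79(2200) = 2288 − 1738 = 550
C = 550 + 0.79(3350) = 550 + 2646.5 = 3196.5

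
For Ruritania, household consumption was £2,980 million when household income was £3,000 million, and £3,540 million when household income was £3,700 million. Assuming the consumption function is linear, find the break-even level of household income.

Y = 2900

MPC = (3540 − 2980)/(3700 − 3000) = 560/700 = 0.8
a = 2980 − 0.8(3000) = 2980 − 2400 = 580
Break-even: Y = a/(1−MPC) = 580/0.2 = 2900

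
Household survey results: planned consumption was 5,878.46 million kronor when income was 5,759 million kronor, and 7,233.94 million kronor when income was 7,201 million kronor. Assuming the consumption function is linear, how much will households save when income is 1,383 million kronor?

MPC = (7233.94 − 5878.46)/(7201 − 5759) = 1355.48/1442 = 0.94
a = 5878.46 − 0.94(5759) = 5878.46 − 5413.46 = 465
C = 465 + 0.94(1383) = 1765.02
S = 1383 − 1765.02 = -382.02

S = -382.02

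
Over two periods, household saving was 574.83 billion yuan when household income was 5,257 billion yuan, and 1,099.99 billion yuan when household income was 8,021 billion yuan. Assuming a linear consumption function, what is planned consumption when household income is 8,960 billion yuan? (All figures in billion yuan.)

C = 7681.6

MPS = ΔS/ΔY = (1099.99 − 574.83)/(8021 − 5257) = 525.16/2764 = 0.19
MPC = 1 − MPS = 0.81
Autonomous saving = 574.83 − 0.19(5257) = -424, so a = 424
C = 424 + 0.81(8960) = 424 + 7257.6 = 7681.6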